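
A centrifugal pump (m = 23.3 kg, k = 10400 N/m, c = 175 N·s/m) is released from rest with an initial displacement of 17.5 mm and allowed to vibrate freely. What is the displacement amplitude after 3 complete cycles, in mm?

ζ = c/(2√(km)) = 175/(2√(10400 × 23.3)) = 175/984.5 = 0.1778.
Logarithmic decrement δ = 2πζ/√(1 − ζ²) = 2π × 0.1778/√(1 − 0.0316) = 1.135.
After n cycles, x_n/x₀ = e^(−nδ), so x_3 = 17.5 × e^(−3 × 1.135) = 17.5 × 0.03321 = 0.5813 mm.

0.581 mm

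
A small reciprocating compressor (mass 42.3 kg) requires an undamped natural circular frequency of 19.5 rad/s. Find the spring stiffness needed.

k = m·ω_n² = 42.3 × 19.50² = 42.3 × 380.2 = 16080 N/m.

16100 N/m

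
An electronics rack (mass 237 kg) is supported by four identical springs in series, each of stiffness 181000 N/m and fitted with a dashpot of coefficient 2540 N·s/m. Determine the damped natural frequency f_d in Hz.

2.03 Hz

Series springs: 1/k_eq = 4/181000, so k_eq = 181000/4 = 45250 N/m.
ω_n = √(k_eq/m) = √(45250/237) = 13.82 rad/s.
Critical damping c_c = 2√(k_eq·m) = 2√(45250 × 237) = 6550 N·s/m, so ζ = c/c_c = 2540/6550 = 0.3878.
ω_d = ω_n√(1 − ζ²) = 13.82 × √(1 − 0.150) = 12.74 rad/s.
f_d = ω_d/(2π) = 2.027 Hz.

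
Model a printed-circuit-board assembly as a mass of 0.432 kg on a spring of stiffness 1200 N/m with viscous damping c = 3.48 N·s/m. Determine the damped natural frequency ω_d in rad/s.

52.6 rad/s

ω_n = √(k/m) = √(1200/0.432) = 52.70 rad/s.
Critical damping c_c = 2√(k·m) = 2√(1200 × 0.432) = 45.54 N·s/m, so ζ = c/c_c = 3.48/45.54 = 0.07642.
ω_d = ω_n√(1 − ζ²) = 52.70 × √(1 − 0.00584) = 52.55 rad/s.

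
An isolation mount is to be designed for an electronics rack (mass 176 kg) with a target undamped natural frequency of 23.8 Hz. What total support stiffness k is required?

ω_n = 2πf_n = 2π × 23.8 = 149.5 rad/s.
k = m·ω_n² = 176 × 149.5² = 176 × 22360 = 3936000 N/m.

3940000 N/m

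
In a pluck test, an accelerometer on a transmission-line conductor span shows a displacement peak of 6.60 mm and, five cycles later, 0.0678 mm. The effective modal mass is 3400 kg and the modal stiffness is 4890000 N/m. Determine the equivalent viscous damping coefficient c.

Logarithmic decrement δ = (1/n)·ln(x₀/x_n) = (1/5)·ln(6.60/0.0678) = (1/5)·ln(97.35) = 0.9157.
ζ = δ/√(4π² + δ²) = 0.9157/√(39.48 + 0.838) = 0.9157/6.350 = 0.1442.
c = ζ · 2√(km) = 0.1442 × 2√(4890000 × 3400) = 0.1442 × 257900 = 37190 N·s/m.

37200 N·s/m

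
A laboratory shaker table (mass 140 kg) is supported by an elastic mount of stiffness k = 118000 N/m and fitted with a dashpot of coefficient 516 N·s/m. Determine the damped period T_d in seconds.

ω_n = √(k/m) = √(118000/140) = 29.03 rad/s.
Critical damping c_c = 2√(k·m) = 2√(118000 × 140) = 8129 N·s/m, so ζ = c/c_c = 516/8129 = 0.06348.
ω_d = ω_n√(1 − ζ²) = 29.03 × √(1 − 0.00403) = 28.97 rad/s.
T_d = 2π/ω_d = 0.2169 s.

0.217 s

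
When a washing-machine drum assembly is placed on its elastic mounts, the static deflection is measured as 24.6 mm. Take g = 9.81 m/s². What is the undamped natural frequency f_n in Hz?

3.18 Hz

ω_n = √(g/δ_st) = √(9.81/0.0246) = √398.8 = 19.97 rad/s.
f_n = ω_n/(2π) = 19.97/6.283 = 3.178 Hz.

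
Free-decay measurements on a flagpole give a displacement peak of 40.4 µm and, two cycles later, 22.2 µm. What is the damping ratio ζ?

0.0476

Logarithmic decrement δ = (1/n)·ln(x₀/x_n) = (1/2)·ln(40.4/22.2) = (1/2)·ln(1.820) = 0.2994.
ζ = δ/√(4π² + δ²) = 0.2994/√(39.48 + 0.0896) = 0.2994/6.290 = 0.04759.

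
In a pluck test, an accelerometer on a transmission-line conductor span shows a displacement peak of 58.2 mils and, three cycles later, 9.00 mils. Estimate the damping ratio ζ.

Logarithmic decrement δ = (1/n)·ln(x₀/x_n) = (1/3)·ln(58.2/9.00) = (1/3)·ln(6.467) = 0.6222.
ζ = δ/√(4π² + δ²) = 0.6222/√(39.48 + 0.387) = 0.6222/6.314 = 0.09855.

0.0985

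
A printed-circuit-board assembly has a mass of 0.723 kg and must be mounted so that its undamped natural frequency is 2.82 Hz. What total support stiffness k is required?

ω_n = 2πf_n = 2π × 2.82 = 17.72 rad/s.
k = m·ω_n² = 0.723 × 17.72² = 0.723 × 313.9 = 227.0 N/m.

227 N/m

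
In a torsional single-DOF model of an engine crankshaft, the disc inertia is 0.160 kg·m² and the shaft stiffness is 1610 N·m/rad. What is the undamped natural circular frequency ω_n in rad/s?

100 rad/s

ω_n = √(k_t/J) = √(1610/0.160) = √10060 = 100.3 rad/s.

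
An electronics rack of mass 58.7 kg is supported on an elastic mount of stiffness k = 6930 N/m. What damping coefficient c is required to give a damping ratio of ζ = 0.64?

816 N·s/m

c_c = 2√(k·m) = 2√(6930 × 58.7) = 1276 N·s/m.
c = ζ·c_c = 0.64 × 1276 = 816.4 N·s/m.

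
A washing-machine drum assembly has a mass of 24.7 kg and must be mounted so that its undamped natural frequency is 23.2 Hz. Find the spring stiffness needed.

525000 N/m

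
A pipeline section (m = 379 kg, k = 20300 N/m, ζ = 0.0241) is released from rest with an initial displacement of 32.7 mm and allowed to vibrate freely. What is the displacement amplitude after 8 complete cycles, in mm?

9.73 mm

Logarithmic decrement δ = 2πζ/√(1 − ζ²) = 2π × 0.02410/√(1 − 0.000581) = 0.1515.
After n cycles, x_n/x₀ = e^(−nδ), so x_8 = 32.7 × e^(−8 × 0.1515) = 32.7 × 0.2977 = 9.734 mm.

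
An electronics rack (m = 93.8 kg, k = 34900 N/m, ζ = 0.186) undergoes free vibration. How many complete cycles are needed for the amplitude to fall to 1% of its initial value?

Logarithmic decrement δ = 2πζ/√(1 − ζ²) = 2π × 0.1860/√(1 − 0.0346) = 1.189.
x_n/x₀ = e^(−nδ) ≤ 0.01; take ln: n ≥ ln(1/0.01)/δ = 4.605/1.189 = 3.872.
So 4 complete cycles are required.

4 cycles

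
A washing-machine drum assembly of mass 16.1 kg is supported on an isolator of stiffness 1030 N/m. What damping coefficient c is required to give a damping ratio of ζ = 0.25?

c_c = 2√(k·m) = 2√(1030 × 16.1) = 257.5 N·s/m.
c = ζ·c_c = 0.25 × 257.5 = 64.39 N·s/m.

64.4 N·s/m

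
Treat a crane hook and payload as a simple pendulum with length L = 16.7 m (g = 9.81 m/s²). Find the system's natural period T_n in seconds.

For a simple pendulum ω_n = √(g/L) = √(9.81/16.7) = √0.5874 = 0.7664 rad/s.
T_n = 2π/ω_n = 6.283/0.7664 = 8.198 s.

8.20 s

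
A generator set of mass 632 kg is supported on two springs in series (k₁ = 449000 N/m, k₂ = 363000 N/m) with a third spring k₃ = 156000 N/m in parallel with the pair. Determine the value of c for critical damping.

30000 N·s/m

Series pair: k_s = k₁k₂/(k₁+k₂) = (449000)(363000)/(449000 + 363000) = 200700 N/m. In parallel with k₃: k_eq = 200700 + 156000 = 356700 N/m.
c_c = 2√(k_eq·m) = 2√(356700 × 632) = 2 × 15010 = 30030 N·s/m.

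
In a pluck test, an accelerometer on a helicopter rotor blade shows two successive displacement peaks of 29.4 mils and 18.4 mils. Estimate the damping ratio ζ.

Logarithmic decrement δ = (1/n)·ln(x₀/x_n) = (1/1)·ln(29.4/18.4) = (1/1)·ln(1.598) = 0.4686.
ζ = δ/√(4π² + δ²) = 0.4686/√(39.48 + 0.220) = 0.4686/6.301 = 0.07438.

0.0744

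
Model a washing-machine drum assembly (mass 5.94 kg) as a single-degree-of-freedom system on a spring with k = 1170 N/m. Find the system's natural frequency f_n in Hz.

ω_n = √(k/m) = √(1170/5.94) = √197.0 = 14.03 rad/s.
f_n = ω_n/(2π) = 14.03/6.283 = 2.234 Hz.

2.23 Hz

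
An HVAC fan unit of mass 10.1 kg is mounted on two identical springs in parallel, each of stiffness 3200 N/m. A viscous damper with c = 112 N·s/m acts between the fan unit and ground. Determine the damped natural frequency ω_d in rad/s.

24.6 rad/s

Parallel springs add: k_eq = 2 × 3200 = 6400 N/m.
ω_n = √(k_eq/m) = √(6400/10.1) = 25.17 rad/s.
Critical damping c_c = 2√(k_eq·m) = 2√(6400 × 10.1) = 508.5 N·s/m, so ζ = c/c_c = 112/508.5 = 0.2203.
ω_d = ω_n√(1 − ζ²) = 25.17 × √(1 − 0.0485) = 24.55 rad/s.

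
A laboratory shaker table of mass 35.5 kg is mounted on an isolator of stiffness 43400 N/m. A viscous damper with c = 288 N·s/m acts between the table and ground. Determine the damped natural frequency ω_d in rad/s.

34.7 rad/s

ω_n = √(k/m) = √(43400/35.5) = 34.96 rad/s.
Critical damping c_c = 2√(k·m) = 2√(43400 × 35.5) = 2482 N·s/m, so ζ = c/c_c = 288/2482 = 0.1160.
ω_d = ω_n√(1 − ζ²) = 34.96 × √(1 − 0.0135) = 34.73 rad/s.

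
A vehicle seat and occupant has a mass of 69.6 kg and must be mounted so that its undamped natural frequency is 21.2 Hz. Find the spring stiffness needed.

1230000 N/m

ω_n = 2πf_n = 2π × 21.2 = 133.2 rad/s.
k = m·ω_n² = 69.6 × 133.2² = 69.6 × 17740 = 1235000 N/m.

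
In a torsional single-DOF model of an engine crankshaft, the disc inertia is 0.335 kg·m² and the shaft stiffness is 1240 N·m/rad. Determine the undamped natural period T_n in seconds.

ω_n = √(k_t/J) = √(1240/0.335) = √3701 = 60.84 rad/s.
T_n = 2π/ω_n = 6.283/60.84 = 0.1033 s.

0.103 s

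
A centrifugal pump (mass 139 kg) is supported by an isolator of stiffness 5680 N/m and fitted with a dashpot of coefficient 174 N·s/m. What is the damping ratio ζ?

ω_n = √(k/m) = √(5680/139) = 6.392 rad/s.
Critical damping c_c = 2√(k·m) = 2√(5680 × 139) = 1777 N·s/m, so ζ = c/c_c = 174/1777 = 0.09791.

0.0979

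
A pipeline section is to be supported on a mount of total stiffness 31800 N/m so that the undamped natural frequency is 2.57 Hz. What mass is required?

122 kg

ω_n = 2πf_n = 2π × 2.57 = 16.15 rad/s.
m = k/ω_n² = 31800/16.15² = 31800/260.8 = 122.0 kg.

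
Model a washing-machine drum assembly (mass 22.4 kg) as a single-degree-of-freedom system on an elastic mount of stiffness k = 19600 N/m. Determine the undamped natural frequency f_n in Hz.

4.71 Hz

ω_n = √(k/m) = √(19600/22.4) = √875.0 = 29.58 rad/s.
f_n = ω_n/(2π) = 29.58/6.283 = 4.708 Hz.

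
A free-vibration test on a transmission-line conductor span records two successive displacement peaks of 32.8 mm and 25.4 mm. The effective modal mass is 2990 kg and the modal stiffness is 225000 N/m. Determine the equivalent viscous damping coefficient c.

Logarithmic decrement δ = (1/n)·ln(x₀/x_n) = (1/1)·ln(32.8/25.4) = (1/1)·ln(1.291) = 0.2557.
ζ = δ/√(4π² + δ²) = 0.2557/√(39.48 + 0.0654) = 0.2557/6.288 = 0.04066.
c = ζ · 2√(km) = 0.04066 × 2√(225000 × 2990) = 0.04066 × 51870 = 2109 N·s/m.

2110 N·s/m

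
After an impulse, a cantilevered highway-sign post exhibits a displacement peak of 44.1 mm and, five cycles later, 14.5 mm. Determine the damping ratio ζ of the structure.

0.0354

Logarithmic decrement δ = (1/n)·ln(x₀/x_n) = (1/5)·ln(44.1/14.5) = (1/5)·ln(3.041) = 0.2225.
ζ = δ/√(4π² + δ²) = 0.2225/√(39.48 + 0.0495) = 0.2225/6.287 = 0.03538.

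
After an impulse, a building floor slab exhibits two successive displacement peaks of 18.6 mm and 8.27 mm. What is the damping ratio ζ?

0.128

Logarithmic decrement δ = (1/n)·ln(x₀/x_n) = (1/1)·ln(18.6/8.27) = (1/1)·ln(2.249) = 0.8105.
ζ = δ/√(4π² + δ²) = 0.8105/√(39.48 + 0.657) = 0.8105/6.335 = 0.1279.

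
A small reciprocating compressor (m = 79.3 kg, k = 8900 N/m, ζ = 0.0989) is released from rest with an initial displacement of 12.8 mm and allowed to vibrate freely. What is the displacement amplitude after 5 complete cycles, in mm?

Logarithmic decrement δ = 2πζ/√(1 − ζ²) = 2π × 0.09890/√(1 − 0.00978) = 0.6245.
After n cycles, x_n/x₀ = e^(−nδ), so x_5 = 12.8 × e^(−5 × 0.6245) = 12.8 × 0.04405 = 0.5639 mm.

0.564 mm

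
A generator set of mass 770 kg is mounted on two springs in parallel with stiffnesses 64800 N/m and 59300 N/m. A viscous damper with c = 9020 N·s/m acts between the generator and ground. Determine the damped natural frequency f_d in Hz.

Parallel springs add: k_eq = 64800 + 59300 = 124100 N/m.
ω_n = √(k_eq/m) = √(124100/770) = 12.70 rad/s.
Critical damping c_c = 2√(k_eq·m) = 2√(124100 × 770) = 19550 N·s/m, so ζ = c/c_c = 9020/19550 = 0.4614.
ω_d = ω_n√(1 − ζ²) = 12.70 × √(1 − 0.213) = 11.26 rad/s.
f_d = ω_d/(2π) = 1.793 Hz.

1.79 Hz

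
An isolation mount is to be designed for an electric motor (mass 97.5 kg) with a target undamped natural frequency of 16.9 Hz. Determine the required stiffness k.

ω_n = 2πf_n = 2π × 16.9 = 106.2 rad/s.
k = m·ω_n² = 97.5 × 106.2² = 97.5 × 11280 = 1099000 N/m.

1100000 N/m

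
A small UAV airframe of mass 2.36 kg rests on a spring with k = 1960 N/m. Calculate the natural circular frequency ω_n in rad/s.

ω_n = √(k/m) = √(1960/2.36) = √830.5 = 28.82 rad/s.

28.8 rad/s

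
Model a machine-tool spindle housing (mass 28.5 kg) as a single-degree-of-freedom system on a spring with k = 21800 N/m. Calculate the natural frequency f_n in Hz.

4.40 Hz

ω_n = √(k/m) = √(21800/28.5) = √764.9 = 27.66 rad/s.
f_n = ω_n/(2π) = 27.66/6.283 = 4.402 Hz.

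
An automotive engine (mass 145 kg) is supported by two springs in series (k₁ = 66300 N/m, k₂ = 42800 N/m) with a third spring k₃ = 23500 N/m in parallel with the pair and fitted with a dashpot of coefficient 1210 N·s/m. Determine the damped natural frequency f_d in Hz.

2.86 Hz

Series pair: k_s = k₁k₂/(k₁+k₂) = (66300)(42800)/(66300 + 42800) = 26010 N/m. In parallel with k₃: k_eq = 26010 + 23500 = 49510 N/m.
ω_n = √(k_eq/m) = √(49510/145) = 18.48 rad/s.
Critical damping c_c = 2√(k_eq·m) = 2√(49510 × 145) = 5359 N·s/m, so ζ = c/c_c = 1210/5359 = 0.2258.
ω_d = ω_n√(1 − ζ²) = 18.48 × √(1 − 0.0510) = 18.00 rad/s.
f_d = ω_d/(2π) = 2.865 Hz.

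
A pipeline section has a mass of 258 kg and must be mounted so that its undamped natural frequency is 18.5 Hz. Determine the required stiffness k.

3490000 N/m

ω_n = 2πf_n = 2π × 18.5 = 116.2 rad/s.
k = m·ω_n² = 258 × 116.2² = 258 × 13510 = 3486000 N/m.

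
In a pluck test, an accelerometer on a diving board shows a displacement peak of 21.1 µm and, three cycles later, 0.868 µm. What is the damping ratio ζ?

Logarithmic decrement δ = (1/n)·ln(x₀/x_n) = (1/3)·ln(21.1/0.868) = (1/3)·ln(24.31) = 1.064.
ζ = δ/√(4π² + δ²) = 1.064/√(39.48 + 1.13) = 1.064/6.373 = 0.1669.

0.167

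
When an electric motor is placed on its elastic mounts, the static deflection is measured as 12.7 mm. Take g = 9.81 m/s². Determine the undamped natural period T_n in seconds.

ω_n = √(g/δ_st) = √(9.81/0.0127) = √772.4 = 27.79 rad/s.
T_n = 2π/ω_n = 6.283/27.79 = 0.2261 s.

0.226 s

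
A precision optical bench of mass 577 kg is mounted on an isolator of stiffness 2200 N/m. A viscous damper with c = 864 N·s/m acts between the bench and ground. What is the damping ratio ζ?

ω_n = √(k/m) = √(2200/577) = 1.953 rad/s.
Critical damping c_c = 2√(k·m) = 2√(2200 × 577) = 2253 N·s/m, so ζ = c/c_c = 864/2253 = 0.3834.

0.383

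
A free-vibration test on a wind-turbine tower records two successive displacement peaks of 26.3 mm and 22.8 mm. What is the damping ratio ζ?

Logarithmic decrement δ = (1/n)·ln(x₀/x_n) = (1/1)·ln(26.3/22.8) = (1/1)·ln(1.154) = 0.1428.
ζ = δ/√(4π² + δ²) = 0.1428/√(39.48 + 0.0204) = 0.1428/6.285 = 0.02272.

0.0227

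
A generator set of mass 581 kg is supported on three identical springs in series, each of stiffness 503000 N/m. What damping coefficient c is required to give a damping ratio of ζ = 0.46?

Series springs: 1/k_eq = 3/503000, so k_eq = 503000/3 = 167700 N/m.
c_c = 2√(k_eq·m) = 2√(167700 × 581) = 19740 N·s/m.
c = ζ·c_c = 0.46 × 19740 = 9080 N·s/m.

9080 N·s/m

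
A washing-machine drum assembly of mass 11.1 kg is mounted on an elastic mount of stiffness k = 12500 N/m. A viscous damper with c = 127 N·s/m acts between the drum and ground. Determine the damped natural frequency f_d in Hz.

ω_n = √(k/m) = √(12500/11.1) = 33.56 rad/s.
Critical damping c_c = 2√(k·m) = 2√(12500 × 11.1) = 745.0 N·s/m, so ζ = c/c_c = 127/745.0 = 0.1705.
ω_d = ω_n√(1 − ζ²) = 33.56 × √(1 − 0.0291) = 33.07 rad/s.
f_d = ω_d/(2π) = 5.263 Hz.

5.26 Hz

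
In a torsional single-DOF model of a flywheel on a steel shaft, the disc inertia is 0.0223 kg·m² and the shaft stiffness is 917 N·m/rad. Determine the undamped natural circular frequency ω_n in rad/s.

203 rad/s

ω_n = √(k_t/J) = √(917/0.0223) = √41120 = 202.8 rad/s.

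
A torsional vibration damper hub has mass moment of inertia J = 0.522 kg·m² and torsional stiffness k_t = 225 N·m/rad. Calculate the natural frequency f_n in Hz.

3.30 Hz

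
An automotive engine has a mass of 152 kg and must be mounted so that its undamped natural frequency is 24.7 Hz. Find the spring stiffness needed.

3660000 N/m

ω_n = 2πf_n = 2π × 24.7 = 155.2 rad/s.
k = m·ω_n² = 152 × 155.2² = 152 × 24090 = 3661000 N/m.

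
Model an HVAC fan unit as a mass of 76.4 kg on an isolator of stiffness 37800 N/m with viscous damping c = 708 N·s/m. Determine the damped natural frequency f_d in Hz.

ω_n = √(k/m) = √(37800/76.4) = 22.24 rad/s.
Critical damping c_c = 2√(k·m) = 2√(37800 × 76.4) = 3399 N·s/m, so ζ = c/c_c = 708/3399 = 0.2083.
ω_d = ω_n√(1 − ζ²) = 22.24 × √(1 − 0.0434) = 21.76 rad/s.
f_d = ω_d/(2π) = 3.462 Hz.

3.46 Hz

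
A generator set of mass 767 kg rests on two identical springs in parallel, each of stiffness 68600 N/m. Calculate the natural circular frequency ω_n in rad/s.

Parallel springs add: k_eq = 2 × 68600 = 137200 N/m.
ω_n = √(k_eq/m) = √(137200/767) = √178.9 = 13.37 rad/s.

13.4 rad/s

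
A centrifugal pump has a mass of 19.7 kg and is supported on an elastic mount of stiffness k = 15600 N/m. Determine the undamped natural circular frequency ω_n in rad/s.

ω_n = √(k/m) = √(15600/19.7) = √791.9 = 28.14 rad/s.

28.1 rad/s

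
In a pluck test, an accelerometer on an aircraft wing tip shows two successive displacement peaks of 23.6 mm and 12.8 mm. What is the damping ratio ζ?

0.0969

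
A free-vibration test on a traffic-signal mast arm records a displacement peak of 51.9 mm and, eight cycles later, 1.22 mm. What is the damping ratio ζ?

0.0744

Logarithmic decrement δ = (1/n)·ln(x₀/x_n) = (1/8)·ln(51.9/1.22) = (1/8)·ln(42.54) = 0.4688.
ζ = δ/√(4π² + δ²) = 0.4688/√(39.48 + 0.220) = 0.4688/6.301 = 0.07441.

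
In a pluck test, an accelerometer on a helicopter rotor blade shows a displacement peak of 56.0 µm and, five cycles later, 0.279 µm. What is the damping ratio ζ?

0.166

Logarithmic decrement δ = (1/n)·ln(x₀/x_n) = (1/5)·ln(56.0/0.279) = (1/5)·ln(200.7) = 1.060.
ζ = δ/√(4π² + δ²) = 1.060/√(39.48 + 1.12) = 1.060/6.372 = 0.1664.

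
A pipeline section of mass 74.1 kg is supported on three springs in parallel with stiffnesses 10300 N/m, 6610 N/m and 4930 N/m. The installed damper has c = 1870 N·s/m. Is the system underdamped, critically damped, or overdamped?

Parallel springs add: k_eq = 10300 + 6610 + 4930 = 21840 N/m.
c_c = 2√(k_eq·m) = 2544 N·s/m; ζ = c/c_c = 1870/2544 = 0.735.
Since ζ < 1 the system is underdamped.

underdamped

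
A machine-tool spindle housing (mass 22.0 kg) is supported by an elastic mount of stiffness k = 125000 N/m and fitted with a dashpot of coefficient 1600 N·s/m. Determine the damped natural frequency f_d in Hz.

ω_n = √(k/m) = √(125000/22.0) = 75.38 rad/s.
Critical damping c_c = 2√(k·m) = 2√(125000 × 22.0) = 3317 N·s/m, so ζ = c/c_c = 1600/3317 = 0.4824.
ω_d = ω_n√(1 − ζ²) = 75.38 × √(1 − 0.233) = 66.03 rad/s.
f_d = ω_d/(2π) = 10.51 Hz.

10.5 Hz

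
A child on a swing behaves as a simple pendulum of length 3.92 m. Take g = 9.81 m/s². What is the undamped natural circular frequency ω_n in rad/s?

For a simple pendulum ω_n = √(g/L) = √(9.81/3.92) = √2.503 = 1.582 rad/s.

1.58 rad/s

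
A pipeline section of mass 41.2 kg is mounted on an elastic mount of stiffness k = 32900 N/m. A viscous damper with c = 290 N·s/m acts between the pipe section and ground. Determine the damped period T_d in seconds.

0.224 s

ω_n = √(k/m) = √(32900/41.2) = 28.26 rad/s.
Critical damping c_c = 2√(k·m) = 2√(32900 × 41.2) = 2329 N·s/m, so ζ = c/c_c = 290/2329 = 0.1245.
ω_d = ω_n√(1 − ζ²) = 28.26 × √(1 − 0.0155) = 28.04 rad/s.
T_d = 2π/ω_d = 0.2241 s.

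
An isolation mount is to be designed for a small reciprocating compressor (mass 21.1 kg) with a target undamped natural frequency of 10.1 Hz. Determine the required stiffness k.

85000 N/m

ω_n = 2πf_n = 2π × 10.1 = 63.46 rad/s.
k = m·ω_n² = 21.1 × 63.46² = 21.1 × 4027 = 84970 N/m.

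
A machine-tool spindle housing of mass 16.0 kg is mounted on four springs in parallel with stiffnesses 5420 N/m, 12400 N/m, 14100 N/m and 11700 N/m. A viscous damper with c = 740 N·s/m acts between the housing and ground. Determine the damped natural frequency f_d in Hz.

7.45 Hz

Parallel springs add: k_eq = 5420 + 12400 + 14100 + 11700 = 43620 N/m.
ω_n = √(k_eq/m) = √(43620/16.0) = 52.21 rad/s.
Critical damping c_c = 2√(k_eq·m) = 2√(43620 × 16.0) = 1671 N·s/m, so ζ = c/c_c = 740/1671 = 0.4429.
ω_d = ω_n√(1 − ζ²) = 52.21 × √(1 − 0.196) = 46.81 rad/s.
f_d = ω_d/(2π) = 7.451 Hz.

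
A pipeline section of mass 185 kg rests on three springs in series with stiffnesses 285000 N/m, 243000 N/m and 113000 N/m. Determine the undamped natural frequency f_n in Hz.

Series springs: 1/k_eq = 1/285000 + 1/243000 + 1/113000 = 1.647×10^-5, so k_eq = 60700 N/m.
ω_n = √(k_eq/m) = √(60700/185) = √328.1 = 18.11 rad/s.
f_n = ω_n/(2π) = 18.11/6.283 = 2.883 Hz.

2.88 Hz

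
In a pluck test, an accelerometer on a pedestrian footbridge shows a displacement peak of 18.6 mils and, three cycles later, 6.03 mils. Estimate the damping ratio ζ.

0.0597

Logarithmic decrement δ = (1/n)·ln(x₀/x_n) = (1/3)·ln(18.6/6.03) = (1/3)·ln(3.085) = 0.3755.
ζ = δ/√(4π² + δ²) = 0.3755/√(39.48 + 0.141) = 0.3755/6.294 = 0.05965.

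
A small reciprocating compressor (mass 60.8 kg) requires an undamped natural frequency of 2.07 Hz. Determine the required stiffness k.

ω_n = 2πf_n = 2π × 2.07 = 13.01 rad/s.
k = m·ω_n² = 60.8 × 13.01² = 60.8 × 169.2 = 10280 N/m.

10300 N/m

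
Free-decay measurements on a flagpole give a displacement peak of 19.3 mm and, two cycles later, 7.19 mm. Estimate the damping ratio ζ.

Logarithmic decrement δ = (1/n)·ln(x₀/x_n) = (1/2)·ln(19.3/7.19) = (1/2)·ln(2.684) = 0.4937.
ζ = δ/√(4π² + δ²) = 0.4937/√(39.48 + 0.244) = 0.4937/6.303 = 0.07833.

0.0783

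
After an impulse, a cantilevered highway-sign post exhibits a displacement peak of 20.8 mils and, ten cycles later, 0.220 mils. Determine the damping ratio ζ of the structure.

Logarithmic decrement δ = (1/n)·ln(x₀/x_n) = (1/10)·ln(20.8/0.220) = (1/10)·ln(94.55) = 0.4549.
ζ = δ/√(4π² + δ²) = 0.4549/√(39.48 + 0.207) = 0.4549/6.300 = 0.07221.

0.0722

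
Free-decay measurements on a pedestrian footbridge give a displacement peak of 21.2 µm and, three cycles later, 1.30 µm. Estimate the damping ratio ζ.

Logarithmic decrement δ = (1/n)·ln(x₀/x_n) = (1/3)·ln(21.2/1.30) = (1/3)·ln(16.31) = 0.9305.
ζ = δ/√(4π² + δ²) = 0.9305/√(39.48 + 0.866) = 0.9305/6.352 = 0.1465.

0.147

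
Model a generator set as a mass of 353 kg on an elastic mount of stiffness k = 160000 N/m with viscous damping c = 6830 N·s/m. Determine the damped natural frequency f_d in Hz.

3.02 Hz

ω_n = √(k/m) = √(160000/353) = 21.29 rad/s.
Critical damping c_c = 2√(k·m) = 2√(160000 × 353) = 15030 N·s/m, so ζ = c/c_c = 6830/15030 = 0.4544.
ω_d = ω_n√(1 − ζ²) = 21.29 × √(1 − 0.206) = 18.96 rad/s.
f_d = ω_d/(2π) = 3.018 Hz.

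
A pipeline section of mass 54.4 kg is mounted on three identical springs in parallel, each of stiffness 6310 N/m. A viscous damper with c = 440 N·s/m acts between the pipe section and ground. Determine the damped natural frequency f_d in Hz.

Parallel springs add: k_eq = 3 × 6310 = 18930 N/m.
ω_n = √(k_eq/m) = √(18930/54.4) = 18.65 rad/s.
Critical damping c_c = 2√(k_eq·m) = 2√(18930 × 54.4) = 2030 N·s/m, so ζ = c/c_c = 440/2030 = 0.2168.
ω_d = ω_n√(1 − ζ²) = 18.65 × √(1 − 0.0470) = 18.21 rad/s.
f_d = ω_d/(2π) = 2.898 Hz.

2.90 Hz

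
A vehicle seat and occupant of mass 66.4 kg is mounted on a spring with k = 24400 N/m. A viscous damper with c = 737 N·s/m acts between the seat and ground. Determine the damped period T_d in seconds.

0.342 s

ω_n = √(k/m) = √(24400/66.4) = 19.17 rad/s.
Critical damping c_c = 2√(k·m) = 2√(24400 × 66.4) = 2546 N·s/m, so ζ = c/c_c = 737/2546 = 0.2895.
ω_d = ω_n√(1 − ζ²) = 19.17 × √(1 − 0.0838) = 18.35 rad/s.
T_d = 2π/ω_d = 0.3424 s.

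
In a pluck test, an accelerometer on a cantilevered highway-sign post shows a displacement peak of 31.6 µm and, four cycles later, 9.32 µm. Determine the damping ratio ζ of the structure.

0.0485

Logarithmic decrement δ = (1/n)·ln(x₀/x_n) = (1/4)·ln(31.6/9.32) = (1/4)·ln(3.391) = 0.3052.
ζ = δ/√(4π² + δ²) = 0.3052/√(39.48 + 0.0932) = 0.3052/6.291 = 0.04852.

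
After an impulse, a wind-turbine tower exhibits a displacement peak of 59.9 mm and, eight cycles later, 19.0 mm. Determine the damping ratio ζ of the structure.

0.0228

Logarithmic decrement δ = (1/n)·ln(x₀/x_n) = (1/8)·ln(59.9/19.0) = (1/8)·ln(3.153) = 0.1435.
ζ = δ/√(4π² + δ²) = 0.1435/√(39.48 + 0.0206) = 0.1435/6.285 = 0.02284.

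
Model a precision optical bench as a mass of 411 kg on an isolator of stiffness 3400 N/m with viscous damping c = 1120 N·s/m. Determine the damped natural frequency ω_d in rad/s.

2.53 rad/s

ω_n = √(k/m) = √(3400/411) = 2.876 rad/s.
Critical damping c_c = 2√(k·m) = 2√(3400 × 411) = 2364 N·s/m, so ζ = c/c_c = 1120/2364 = 0.4737.
ω_d = ω_n√(1 − ζ²) = 2.876 × √(1 − 0.224) = 2.533 rad/s.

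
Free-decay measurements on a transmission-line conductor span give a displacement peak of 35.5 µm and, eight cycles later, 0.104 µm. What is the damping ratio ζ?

Logarithmic decrement δ = (1/n)·ln(x₀/x_n) = (1/8)·ln(35.5/0.104) = (1/8)·ln(341.3) = 0.7291.
ζ = δ/√(4π² + δ²) = 0.7291/√(39.48 + 0.532) = 0.7291/6.325 = 0.1153.

0.115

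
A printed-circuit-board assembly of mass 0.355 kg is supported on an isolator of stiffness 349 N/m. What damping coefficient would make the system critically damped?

22.3 N·s/m

c_c = 2√(k·m) = 2√(349.0 × 0.355) = 2 × 11.13 = 22.26 N·s/m.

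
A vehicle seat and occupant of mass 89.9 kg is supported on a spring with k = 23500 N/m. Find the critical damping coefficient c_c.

c_c = 2√(k·m) = 2√(23500 × 89.9) = 2 × 1453 = 2907 N·s/m.

2910 N·s/m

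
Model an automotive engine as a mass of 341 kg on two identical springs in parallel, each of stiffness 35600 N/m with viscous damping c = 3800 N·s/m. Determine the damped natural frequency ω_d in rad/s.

Parallel springs add: k_eq = 2 × 35600 = 71200 N/m.
ω_n = √(k_eq/m) = √(71200/341) = 14.45 rad/s.
Critical damping c_c = 2√(k_eq·m) = 2√(71200 × 341) = 9855 N·s/m, so ζ = c/c_c = 3800/9855 = 0.3856.
ω_d = ω_n√(1 − ζ²) = 14.45 × √(1 − 0.149) = 13.33 rad/s.

13.3 rad/s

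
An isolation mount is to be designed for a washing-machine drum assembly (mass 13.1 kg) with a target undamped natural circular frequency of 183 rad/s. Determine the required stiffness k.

439000 N/m

k = m·ω_n² = 13.1 × 183.0² = 13.1 × 33490 = 438700 N/m.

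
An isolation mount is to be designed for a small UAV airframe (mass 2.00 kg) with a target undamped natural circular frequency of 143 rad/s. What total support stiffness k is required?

k = m·ω_n² = 2.00 × 143.0² = 2.00 × 20450 = 40900 N/m.

40900 N/m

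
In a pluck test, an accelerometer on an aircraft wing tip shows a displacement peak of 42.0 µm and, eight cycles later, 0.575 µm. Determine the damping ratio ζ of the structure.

Logarithmic decrement δ = (1/n)·ln(x₀/x_n) = (1/8)·ln(42.0/0.575) = (1/8)·ln(73.04) = 0.5364.
ζ = δ/√(4π² + δ²) = 0.5364/√(39.48 + 0.288) = 0.5364/6.306 = 0.08506.

0.0851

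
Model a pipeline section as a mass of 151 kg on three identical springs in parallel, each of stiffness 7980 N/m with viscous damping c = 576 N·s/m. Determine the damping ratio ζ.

Parallel springs add: k_eq = 3 × 7980 = 23940 N/m.
ω_n = √(k_eq/m) = √(23940/151) = 12.59 rad/s.
Critical damping c_c = 2√(k_eq·m) = 2√(23940 × 151) = 3803 N·s/m, so ζ = c/c_c = 576/3803 = 0.1515.

0.151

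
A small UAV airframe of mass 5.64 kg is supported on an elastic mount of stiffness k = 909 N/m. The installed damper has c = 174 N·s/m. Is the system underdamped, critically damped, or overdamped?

c_c = 2√(k·m) = 143.2 N·s/m; ζ = c/c_c = 174/143.2 = 1.22.
Since ζ > 1 the system is overdamped.

overdamped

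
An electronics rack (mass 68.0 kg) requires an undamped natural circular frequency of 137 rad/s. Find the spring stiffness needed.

1280000 N/m

k = m·ω_n² = 68.0 × 137.0² = 68.0 × 18770 = 1276000 N/m.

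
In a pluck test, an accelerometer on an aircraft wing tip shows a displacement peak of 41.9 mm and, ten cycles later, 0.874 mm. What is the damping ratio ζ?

0.0615

Logarithmic decrement δ = (1/n)·ln(x₀/x_n) = (1/10)·ln(41.9/0.874) = (1/10)·ln(47.94) = 0.3870.
ζ = δ/√(4π² + δ²) = 0.3870/√(39.48 + 0.150) = 0.3870/6.295 = 0.06148.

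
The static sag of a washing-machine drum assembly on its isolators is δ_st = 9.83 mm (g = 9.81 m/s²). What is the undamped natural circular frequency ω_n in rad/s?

31.6 rad/s

ω_n = √(g/δ_st) = √(9.81/0.00983) = √998.0 = 31.59 rad/s.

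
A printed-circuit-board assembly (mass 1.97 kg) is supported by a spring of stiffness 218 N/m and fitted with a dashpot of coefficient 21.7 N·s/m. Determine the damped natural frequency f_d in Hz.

1.43 Hz

ω_n = √(k/m) = √(218.0/1.97) = 10.52 rad/s.
Critical damping c_c = 2√(k·m) = 2√(218.0 × 1.97) = 41.45 N·s/m, so ζ = c/c_c = 21.7/41.45 = 0.5236.
ω_d = ω_n√(1 − ζ²) = 10.52 × √(1 − 0.274) = 8.962 rad/s.
f_d = ω_d/(2π) = 1.426 Hz.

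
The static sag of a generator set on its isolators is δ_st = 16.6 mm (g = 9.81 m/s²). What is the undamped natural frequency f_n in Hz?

3.87 Hz

ω_n = √(g/δ_st) = √(9.81/0.0166) = √591.0 = 24.31 rad/s.
f_n = ω_n/(2π) = 24.31/6.283 = 3.869 Hz.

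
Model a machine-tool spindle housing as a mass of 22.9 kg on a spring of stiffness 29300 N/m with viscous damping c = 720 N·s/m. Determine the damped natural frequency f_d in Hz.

ω_n = √(k/m) = √(29300/22.9) = 35.77 rad/s.
Critical damping c_c = 2√(k·m) = 2√(29300 × 22.9) = 1638 N·s/m, so ζ = c/c_c = 720/1638 = 0.4395.
ω_d = ω_n√(1 − ζ²) = 35.77 × √(1 − 0.193) = 32.13 rad/s.
f_d = ω_d/(2π) = 5.114 Hz.

5.11 Hz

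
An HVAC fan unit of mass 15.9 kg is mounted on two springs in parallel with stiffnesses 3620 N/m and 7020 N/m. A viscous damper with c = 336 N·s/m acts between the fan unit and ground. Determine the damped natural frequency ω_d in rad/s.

23.6 rad/s

Parallel springs add: k_eq = 3620 + 7020 = 10640 N/m.
ω_n = √(k_eq/m) = √(10640/15.9) = 25.87 rad/s.
Critical damping c_c = 2√(k_eq·m) = 2√(10640 × 15.9) = 822.6 N·s/m, so ζ = c/c_c = 336/822.6 = 0.4085.
ω_d = ω_n√(1 − ζ²) = 25.87 × √(1 − 0.167) = 23.61 rad/s.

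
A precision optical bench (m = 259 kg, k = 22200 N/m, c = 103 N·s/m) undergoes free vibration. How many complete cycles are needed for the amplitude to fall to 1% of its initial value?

ζ = c/(2√(km)) = 103/(2√(22200 × 259)) = 103/4796 = 0.02148.
Logarithmic decrement δ = 2πζ/√(1 − ζ²) = 2π × 0.02148/√(1 − 0.000461) = 0.1350.
x_n/x₀ = e^(−nδ) ≤ 0.01; take ln: n ≥ ln(1/0.01)/δ = 4.605/0.1350 = 34.12.
So 35 complete cycles are required.

35 cycles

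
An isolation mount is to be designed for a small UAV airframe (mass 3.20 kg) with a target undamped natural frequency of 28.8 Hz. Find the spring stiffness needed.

105000 N/m

ω_n = 2πf_n = 2π × 28.8 = 181.0 rad/s.
k = m·ω_n² = 3.20 × 181.0² = 3.20 × 32740 = 104800 N/m.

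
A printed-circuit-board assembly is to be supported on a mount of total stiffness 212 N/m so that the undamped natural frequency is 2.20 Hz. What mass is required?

ω_n = 2πf_n = 2π × 2.20 = 13.82 rad/s.
m = k/ω_n² = 212/13.82² = 212/191.1 = 1.110 kg.

1.11 kg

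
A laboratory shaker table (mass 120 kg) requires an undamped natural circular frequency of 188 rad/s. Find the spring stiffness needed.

k = m·ω_n² = 120 × 188.0² = 120 × 35340 = 4241000 N/m.

4240000 N/m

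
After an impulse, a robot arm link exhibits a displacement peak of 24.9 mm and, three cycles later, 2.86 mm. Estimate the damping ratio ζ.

Logarithmic decrement δ = (1/n)·ln(x₀/x_n) = (1/3)·ln(24.9/2.86) = (1/3)·ln(8.706) = 0.7213.
ζ = δ/√(4π² + δ²) = 0.7213/√(39.48 + 0.520) = 0.7213/6.324 = 0.1141.

0.114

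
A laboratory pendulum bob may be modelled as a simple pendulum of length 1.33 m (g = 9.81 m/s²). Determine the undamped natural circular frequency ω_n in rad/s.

2.72 rad/s

For a simple pendulum ω_n = √(g/L) = √(9.81/1.33) = √7.376 = 2.716 rad/s.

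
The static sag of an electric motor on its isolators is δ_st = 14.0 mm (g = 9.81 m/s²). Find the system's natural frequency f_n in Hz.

ω_n = √(g/δ_st) = √(9.81/0.0140) = √700.7 = 26.47 rad/s.
f_n = ω_n/(2π) = 26.47/6.283 = 4.213 Hz.

4.21 Hz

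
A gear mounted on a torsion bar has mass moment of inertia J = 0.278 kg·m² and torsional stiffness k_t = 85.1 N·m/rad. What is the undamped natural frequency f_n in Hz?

2.78 Hz

ω_n = √(k_t/J) = √(85.1/0.278) = √306.1 = 17.50 rad/s.
f_n = ω_n/(2π) = 17.50/6.283 = 2.785 Hz.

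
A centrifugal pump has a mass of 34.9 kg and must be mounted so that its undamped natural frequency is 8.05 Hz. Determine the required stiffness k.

ω_n = 2πf_n = 2π × 8.05 = 50.58 rad/s.
k = m·ω_n² = 34.9 × 50.58² = 34.9 × 2558 = 89280 N/m.

89300 N/m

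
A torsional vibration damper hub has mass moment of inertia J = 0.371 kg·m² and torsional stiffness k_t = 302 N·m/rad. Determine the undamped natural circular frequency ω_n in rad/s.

ω_n = √(k_t/J) = √(302/0.371) = √814.0 = 28.53 rad/s.

28.5 rad/s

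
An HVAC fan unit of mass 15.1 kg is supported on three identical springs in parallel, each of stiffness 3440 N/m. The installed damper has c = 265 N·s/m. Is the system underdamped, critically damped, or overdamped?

underdamped

Parallel springs add: k_eq = 3 × 3440 = 10320 N/m.
c_c = 2√(k_eq·m) = 789.5 N·s/m; ζ = c/c_c = 265/789.5 = 0.336.
Since ζ < 1 the system is underdamped.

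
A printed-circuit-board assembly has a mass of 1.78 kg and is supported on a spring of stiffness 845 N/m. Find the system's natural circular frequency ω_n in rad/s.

ω_n = √(k/m) = √(845.0/1.78) = √474.7 = 21.79 rad/s.

21.8 rad/s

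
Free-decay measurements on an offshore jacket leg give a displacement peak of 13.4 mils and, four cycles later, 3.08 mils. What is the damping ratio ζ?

Logarithmic decrement δ = (1/n)·ln(x₀/x_n) = (1/4)·ln(13.4/3.08) = (1/4)·ln(4.351) = 0.3676.
ζ = δ/√(4π² + δ²) = 0.3676/√(39.48 + 0.135) = 0.3676/6.294 = 0.05840.

0.0584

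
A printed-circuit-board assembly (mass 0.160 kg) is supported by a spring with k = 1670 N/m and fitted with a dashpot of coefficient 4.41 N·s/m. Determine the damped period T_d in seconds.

0.0621 s

ω_n = √(k/m) = √(1670/0.160) = 102.2 rad/s.
Critical damping c_c = 2√(k·m) = 2√(1670 × 0.160) = 32.69 N·s/m, so ζ = c/c_c = 4.41/32.69 = 0.1349.
ω_d = ω_n√(1 − ζ²) = 102.2 × √(1 − 0.0182) = 101.2 rad/s.
T_d = 2π/ω_d = 0.06207 s.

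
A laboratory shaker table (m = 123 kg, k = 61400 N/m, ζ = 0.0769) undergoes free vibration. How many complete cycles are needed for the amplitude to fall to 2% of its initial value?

Logarithmic decrement δ = 2πζ/√(1 − ζ²) = 2π × 0.07690/√(1 − 0.00591) = 0.4846.
x_n/x₀ = e^(−nδ) ≤ 0.02; take ln: n ≥ ln(1/0.02)/δ = 3.912/0.4846 = 8.072.
So 9 complete cycles are required.

9 cycles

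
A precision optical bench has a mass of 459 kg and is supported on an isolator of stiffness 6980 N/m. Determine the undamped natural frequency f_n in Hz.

ω_n = √(k/m) = √(6980/459) = √15.21 = 3.900 rad/s.
f_n = ω_n/(2π) = 3.900/6.283 = 0.6206 Hz.

0.621 Hz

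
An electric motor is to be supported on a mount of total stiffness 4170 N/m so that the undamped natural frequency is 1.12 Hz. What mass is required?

ω_n = 2πf_n = 2π × 1.12 = 7.037 rad/s.
m = k/ω_n² = 4170/7.037² = 4170/49.52 = 84.21 kg.

84.2 kg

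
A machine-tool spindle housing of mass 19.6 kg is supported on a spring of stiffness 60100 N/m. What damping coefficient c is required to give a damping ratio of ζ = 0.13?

282 N·s/m

c_c = 2√(k·m) = 2√(60100 × 19.6) = 2171 N·s/m.
c = ζ·c_c = 0.13 × 2171 = 282.2 N·s/m.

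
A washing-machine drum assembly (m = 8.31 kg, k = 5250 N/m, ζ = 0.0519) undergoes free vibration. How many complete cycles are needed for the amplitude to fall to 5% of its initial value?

Logarithmic decrement δ = 2πζ/√(1 − ζ²) = 2π × 0.05190/√(1 − 0.00269) = 0.3265.
x_n/x₀ = e^(−nδ) ≤ 0.05; take ln: n ≥ ln(1/0.05)/δ = 2.996/0.3265 = 9.174.
So 10 complete cycles are required.

10 cycles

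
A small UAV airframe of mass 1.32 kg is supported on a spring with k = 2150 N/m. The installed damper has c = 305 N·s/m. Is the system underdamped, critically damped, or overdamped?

overdamped

c_c = 2√(k·m) = 106.5 N·s/m; ζ = c/c_c = 305/106.5 = 2.86.
Since ζ > 1 the system is overdamped.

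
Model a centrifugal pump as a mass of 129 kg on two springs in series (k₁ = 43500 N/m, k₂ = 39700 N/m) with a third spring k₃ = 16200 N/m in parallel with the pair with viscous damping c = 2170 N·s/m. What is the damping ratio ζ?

0.497

Series pair: k_s = k₁k₂/(k₁+k₂) = (43500)(39700)/(43500 + 39700) = 20760 N/m. In parallel with k₃: k_eq = 20760 + 16200 = 36960 N/m.
ω_n = √(k_eq/m) = √(36960/129) = 16.93 rad/s.
Critical damping c_c = 2√(k_eq·m) = 2√(36960 × 129) = 4367 N·s/m, so ζ = c/c_c = 2170/4367 = 0.4969.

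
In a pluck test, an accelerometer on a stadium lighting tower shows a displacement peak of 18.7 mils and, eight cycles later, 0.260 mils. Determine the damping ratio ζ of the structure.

0.0848

Logarithmic decrement δ = (1/n)·ln(x₀/x_n) = (1/8)·ln(18.7/0.260) = (1/8)·ln(71.92) = 0.5344.
ζ = δ/√(4π² + δ²) = 0.5344/√(39.48 + 0.286) = 0.5344/6.306 = 0.08475.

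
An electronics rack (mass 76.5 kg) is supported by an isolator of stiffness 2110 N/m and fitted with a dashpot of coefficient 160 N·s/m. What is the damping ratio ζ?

ω_n = √(k/m) = √(2110/76.5) = 5.252 rad/s.
Critical damping c_c = 2√(k·m) = 2√(2110 × 76.5) = 803.5 N·s/m, so ζ = c/c_c = 160/803.5 = 0.1991.

0.199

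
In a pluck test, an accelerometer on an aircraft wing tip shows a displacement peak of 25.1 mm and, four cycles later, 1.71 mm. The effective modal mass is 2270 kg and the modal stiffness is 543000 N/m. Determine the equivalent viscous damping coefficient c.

7460 N·s/m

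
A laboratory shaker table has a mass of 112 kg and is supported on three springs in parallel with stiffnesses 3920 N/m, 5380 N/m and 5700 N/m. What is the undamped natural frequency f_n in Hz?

1.84 Hz

Parallel springs add: k_eq = 3920 + 5380 + 5700 = 15000 N/m.
ω_n = √(k_eq/m) = √(15000/112) = √133.9 = 11.57 rad/s.
f_n = ω_n/(2π) = 11.57/6.283 = 1.842 Hz.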